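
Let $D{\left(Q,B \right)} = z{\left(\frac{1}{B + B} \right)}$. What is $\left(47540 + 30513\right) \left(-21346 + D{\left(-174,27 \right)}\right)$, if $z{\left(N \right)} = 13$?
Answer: $-1665104649$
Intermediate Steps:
$D{\left(Q,B \right)} = 13$
$\left(47540 + 30513\right) \left(-21346 + D{\left(-174,27 \right)}\right) = \left(47540 + 30513\right) \left(-21346 + 13\right) = 78053 \left(-21333\right) = -1665104649$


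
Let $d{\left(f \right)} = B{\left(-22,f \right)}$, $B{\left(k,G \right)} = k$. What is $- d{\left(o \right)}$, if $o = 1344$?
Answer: $22$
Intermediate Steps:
$d{\left(f \right)} = -22$
$- d{\left(o \right)} = \left(-1\right) \left(-22\right) = 22$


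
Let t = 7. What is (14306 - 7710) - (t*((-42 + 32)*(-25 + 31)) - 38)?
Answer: 7054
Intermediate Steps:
(14306 - 7710) - (t*((-42 + 32)*(-25 + 31)) - 38) = (14306 - 7710) - (7*((-42 + 32)*(-25 + 31)) - 38) = 6596 - (7*(-10*6) - 38) = 6596 - (7*(-60) - 38) = 6596 - (-420 - 38) = 6596 - 1*(-458) = 6596 + 458 = 7054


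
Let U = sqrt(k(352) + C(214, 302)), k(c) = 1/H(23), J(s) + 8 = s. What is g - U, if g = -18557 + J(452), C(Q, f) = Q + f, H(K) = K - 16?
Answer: -18113 - sqrt(25291)/7 ≈ -18136.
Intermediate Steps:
H(K) = -16 + K
J(s) = -8 + s
k(c) = 1/7 (k(c) = 1/(-16 + 23) = 1/7)
U = sqrt(25291)/7 (U = sqrt(1/7 + (214 + 302)) = sqrt(1/7 + 516) = sqrt(3613/7) = sqrt(25291)/7 ≈ 22.719)
g = -18113 (g = -18557 + (-8 + 452) = -18557 + 444 = -18113)
g - U = -18113 - sqrt(25291)/7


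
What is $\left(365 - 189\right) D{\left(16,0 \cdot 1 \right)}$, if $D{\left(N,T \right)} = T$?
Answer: $0$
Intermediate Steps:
$\left(365 - 189\right) D{\left(16,0 \cdot 1 \right)} = \left(365 - 189\right) 0 \cdot 1 = 176 \cdot 0 = 0$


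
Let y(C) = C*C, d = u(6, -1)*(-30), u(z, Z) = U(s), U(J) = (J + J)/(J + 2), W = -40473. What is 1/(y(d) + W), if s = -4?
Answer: -1/26073 ≈ -3.8354e-5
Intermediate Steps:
U(J) = 2*J/(2 + J) (U(J) = (2*J)/(2 + J) = 2*J/(2 + J))
u(z, Z) = 4 (u(z, Z) = 2*(-4)/(2 - 4) = 2*(-4)/(-2) = 2*(-4)*(-1/2) = 4)
d = -120 (d = 4*(-30) = -120)
y(C) = C**2
1/(y(d) + W) = 1/((-120)**2 - 40473) = 1/(14400 - 40473) = 1/(-26073) = -1/26073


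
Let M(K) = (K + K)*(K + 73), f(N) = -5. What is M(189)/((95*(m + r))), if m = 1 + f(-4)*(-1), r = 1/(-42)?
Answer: 4159512/23845 ≈ 174.44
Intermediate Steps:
r = -1/42 ≈ -0.023810
M(K) = 2*K*(73 + K) (M(K) = (2*K)*(73 + K) = 2*K*(73 + K))
m = 6 (m = 1 - 5*(-1) = 1 + 5 = 6)
M(189)/((95*(m + r))) = (2*189*(73 + 189))/((95*(6 - 1/42))) = (2*189*262)/((95*(251/42))) = 99036/(23845/42) = 99036*(42/23845) = 4159512/23845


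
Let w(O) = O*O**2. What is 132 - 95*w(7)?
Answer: -32453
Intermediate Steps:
w(O) = O**3
132 - 95*w(7) = 132 - 95*7**3 = 132 - 95*343 = 132 - 32585 = -32453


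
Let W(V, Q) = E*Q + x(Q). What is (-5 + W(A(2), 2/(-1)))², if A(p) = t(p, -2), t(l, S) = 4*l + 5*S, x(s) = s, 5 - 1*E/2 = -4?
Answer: 1849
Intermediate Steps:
E = 18 (E = 10 - 2*(-4) = 10 + 8 = 18)
A(p) = -10 + 4*p (A(p) = 4*p + 5*(-2) = 4*p - 10 = -10 + 4*p)
W(V, Q) = 19*Q (W(V, Q) = 18*Q + Q = 19*Q)
(-5 + W(A(2), 2/(-1)))² = (-5 + 19*(2/(-1)))² = (-5 + 19*(2*(-1)))² = (-5 + 19*(-2))² = (-5 - 38)² = (-43)² = 1849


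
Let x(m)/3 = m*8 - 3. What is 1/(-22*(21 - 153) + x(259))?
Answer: 1/9111 ≈ 0.00010976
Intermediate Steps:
x(m) = -9 + 24*m (x(m) = 3*(m*8 - 3) = 3*(8*m - 3) = 3*(-3 + 8*m) = -9 + 24*m)
1/(-22*(21 - 153) + x(259)) = 1/(-22*(21 - 153) + (-9 + 24*259)) = 1/(-22*(-132) + (-9 + 6216)) = 1/(2904 + 6207) = 1/9111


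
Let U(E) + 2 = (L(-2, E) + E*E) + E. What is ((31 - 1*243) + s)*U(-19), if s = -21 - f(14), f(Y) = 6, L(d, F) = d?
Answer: -80782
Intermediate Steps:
U(E) = -4 + E + E² (U(E) = -2 + ((-2 + E*E) + E) = -2 + ((-2 + E²) + E) = -2 + (-2 + E + E²) = -4 + E + E²)
s = -27 (s = -21 - 1*6 = -21 - 6 = -27)
((31 - 1*243) + s)*U(-19) = ((31 - 1*243) - 27)*(-4 - 19 + (-19)²) = ((31 - 243) - 27)*(-4 - 19 + 361) = (-212 - 27)*338 = -239*338 = -80782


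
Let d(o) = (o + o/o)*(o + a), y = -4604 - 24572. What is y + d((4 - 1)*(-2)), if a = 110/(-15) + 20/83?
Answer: -7248524/249 ≈ -29111.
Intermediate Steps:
a = -1766/249 (a = 110*(-1/15) + 20*(1/83) = -22/3 + 20/83 = -1766/249 ≈ -7.0924)
y = -29176
d(o) = (1 + o)*(-1766/249 + o) (d(o) = (o + o/o)*(o - 1766/249) = (o + 1)*(-1766/249 + o) = (1 + o)*(-1766/249 + o))
y + d((4 - 1)*(-2)) = -29176 + (-1766/249 + ((4 - 1)*(-2))² - 1517*(4 - 1)*(-2)/249) = -29176 + (-1766/249 + (3*(-2))² - 1517*(-2)/83) = -29176 + (-1766/249 + (-6)² - 1517/249*(-6)) = -29176 + (-1766/249 + 36 + 3034/83) = -29176 + 16300/249 = -7248524/249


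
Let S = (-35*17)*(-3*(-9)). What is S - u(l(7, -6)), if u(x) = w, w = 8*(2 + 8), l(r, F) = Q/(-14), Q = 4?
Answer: -16145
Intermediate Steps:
l(r, F) = -2/7 (l(r, F) = 4/(-14) = 4*(-1/14) = -2/7)
w = 80 (w = 8*10 = 80)
u(x) = 80
S = -16065 (S = -595*27 = -16065)
S - u(l(7, -6)) = -16065 - 1*80 = -16065 - 80 = -16145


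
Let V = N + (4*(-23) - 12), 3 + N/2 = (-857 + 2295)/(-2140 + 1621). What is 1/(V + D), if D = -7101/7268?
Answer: -3772092/439518307 ≈ -0.0085823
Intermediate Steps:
D = -7101/7268 (D = -7101*1/7268 = -7101/7268 ≈ -0.97702)
N = -5990/519 (N = -6 + 2*((-857 + 2295)/(-2140 + 1621)) = -6 + 2*(1438/(-519)) = -6 + 2*(1438*(-1/519)) = -6 + 2*(-1438/519) = -6 - 2876/519 = -5990/519 ≈ -11.541)
V = -59966/519 (V = -5990/519 + (4*(-23) - 12) = -5990/519 + (-92 - 12) = -5990/519 - 104 = -59966/519 ≈ -115.54)
1/(V + D) = 1/(-59966/519 - 7101/7268) = 1/(-439518307/3772092) = -3772092/439518307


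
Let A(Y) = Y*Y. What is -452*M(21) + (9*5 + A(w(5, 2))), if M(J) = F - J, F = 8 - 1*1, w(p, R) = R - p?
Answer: 6382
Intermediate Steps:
A(Y) = Y²
F = 7 (F = 8 - 1 = 7)
M(J) = 7 - J
-452*M(21) + (9*5 + A(w(5, 2))) = -452*(7 - 1*21) + (9*5 + (2 - 1*5)²) = -452*(7 - 21) + (45 + (2 - 5)²) = -452*(-14) + (45 + (-3)²) = 6328 + (45 + 9) = 6328 + 54 = 6382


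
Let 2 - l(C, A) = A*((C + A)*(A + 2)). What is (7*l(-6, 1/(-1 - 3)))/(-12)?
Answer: 329/768 ≈ 0.42839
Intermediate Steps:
l(C, A) = 2 - A*(2 + A)*(A + C) (l(C, A) = 2 - A*(C + A)*(A + 2) = 2 - A*(A + C)*(2 + A) = 2 - A*(2 + A)*(A + C))
(7*l(-6, 1/(-1 - 3)))/(-12) = (7*(2 - (1/(-1 - 3))³ - 2/(-1 - 3)² - 1*(-6)*(1/(-1 - 3))² - 2*(-6)/(-1 - 3)))/(-12) = (7*(2 - (1/(-4))³ - 2*(1/(-4))² - 1*(-6)*(1/(-4))² - 2*(-6)/(-4)))*(-1/12) = (7*(2 - (-¼)³ - 2*(-¼)² - 1*(-6)*(-¼)² - 2*(-¼)*(-6)))*(-1/12) = (7*(2 - 1*(-1/64) - 2*1/16 - 1*(-6)*1/16 - 3))*(-1/12) = (7*(2 + 1/64 - ⅛ + 3/8 - 3))*(-1/12) = (7*(-47/64))*(-1/12) = -329/64*(-1/12) = 329/768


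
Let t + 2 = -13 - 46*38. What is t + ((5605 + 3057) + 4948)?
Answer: 11847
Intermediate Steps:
t = -1763 (t = -2 + (-13 - 46*38) = -2 + (-13 - 1748) = -2 - 1761 = -1763)
t + ((5605 + 3057) + 4948) = -1763 + ((5605 + 3057) + 4948) = -1763 + (8662 + 4948) = -1763 + 13610 = 11847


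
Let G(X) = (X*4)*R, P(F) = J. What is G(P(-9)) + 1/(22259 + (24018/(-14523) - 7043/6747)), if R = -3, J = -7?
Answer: 61063026190659/726940399148 ≈ 84.000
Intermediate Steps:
P(F) = -7
G(X) = -12*X (G(X) = (X*4)*(-3) = (4*X)*(-3) = -12*X)
G(P(-9)) + 1/(22259 + (24018/(-14523) - 7043/6747)) = -12*(-7) + 1/(22259 + (24018/(-14523) - 7043/6747)) = 84 + 1/(22259 + (24018*(-1/14523) - 7043*1/6747)) = 84 + 1/(22259 + (-8006/4841 - 7043/6747)) = 84 + 1/(22259 - 88111645/32662227) = 84 + 1/(726940399148/32662227) = 84 + 32662227/726940399148 = 61063026190659/726940399148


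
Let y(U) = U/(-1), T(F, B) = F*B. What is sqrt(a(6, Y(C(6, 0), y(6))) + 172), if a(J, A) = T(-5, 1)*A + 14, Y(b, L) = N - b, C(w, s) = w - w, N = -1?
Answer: sqrt(191) ≈ 13.820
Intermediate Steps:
C(w, s) = 0
T(F, B) = B*F
y(U) = -U (y(U) = U*(-1) = -U)
Y(b, L) = -1 - b
a(J, A) = 14 - 5*A (a(J, A) = (1*(-5))*A + 14 = -5*A + 14 = 14 - 5*A)
sqrt(a(6, Y(C(6, 0), y(6))) + 172) = sqrt((14 - 5*(-1 - 1*0)) + 172) = sqrt((14 - 5*(-1 + 0)) + 172) = sqrt((14 - 5*(-1)) + 172) = sqrt((14 + 5) + 172) = sqrt(19 + 172) = sqrt(191)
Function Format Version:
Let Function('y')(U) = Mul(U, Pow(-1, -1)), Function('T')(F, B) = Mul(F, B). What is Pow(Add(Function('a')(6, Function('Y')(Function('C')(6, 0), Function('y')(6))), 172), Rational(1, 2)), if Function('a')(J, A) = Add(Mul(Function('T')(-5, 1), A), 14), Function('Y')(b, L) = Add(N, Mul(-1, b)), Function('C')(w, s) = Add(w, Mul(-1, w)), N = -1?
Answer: Pow(191, Rational(1, 2)) ≈ 13.820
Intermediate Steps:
Function('C')(w, s) = 0
Function('T')(F, B) = Mul(B, F)
Function('y')(U) = Mul(-1, U) (Function('y')(U) = Mul(U, -1) = Mul(-1, U))
Function('Y')(b, L) = Add(-1, Mul(-1, b))
Function('a')(J, A) = Add(14, Mul(-5, A)) (Function('a')(J, A) = Add(Mul(Mul(1, -5), A), 14) = Add(Mul(-5, A), 14) = Add(14, Mul(-5, A)))
Pow(Add(Function('a')(6, Function('Y')(Function('C')(6, 0), Function('y')(6))), 172), Rational(1, 2)) = Pow(Add(Add(14, Mul(-5, Add(-1, Mul(-1, 0)))), 172), Rational(1, 2)) = Pow(Add(Add(14, Mul(-5, Add(-1, 0))), 172), Rational(1, 2)) = Pow(Add(Add(14, Mul(-5, -1)), 172), Rational(1, 2)) = Pow(Add(Add(14, 5), 172), Rational(1, 2)) = Pow(Add(19, 172), Rational(1, 2)) = Pow(191, Rational(1, 2))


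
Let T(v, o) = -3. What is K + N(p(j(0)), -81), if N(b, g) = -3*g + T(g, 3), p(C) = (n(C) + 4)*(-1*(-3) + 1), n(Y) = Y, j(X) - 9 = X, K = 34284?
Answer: 34524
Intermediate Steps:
j(X) = 9 + X
p(C) = 16 + 4*C (p(C) = (C + 4)*(-1*(-3) + 1) = (4 + C)*(3 + 1) = (4 + C)*4 = 16 + 4*C)
N(b, g) = -3 - 3*g (N(b, g) = -3*g - 3 = -3 - 3*g)
K + N(p(j(0)), -81) = 34284 + (-3 - 3*(-81)) = 34284 + (-3 + 243) = 34284 + 240 = 34524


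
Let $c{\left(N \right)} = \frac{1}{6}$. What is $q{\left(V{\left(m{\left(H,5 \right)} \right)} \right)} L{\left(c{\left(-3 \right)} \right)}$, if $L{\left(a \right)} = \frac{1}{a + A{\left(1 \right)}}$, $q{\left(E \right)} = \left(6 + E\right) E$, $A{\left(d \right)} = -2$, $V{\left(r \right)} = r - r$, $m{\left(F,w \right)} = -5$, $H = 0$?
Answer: $0$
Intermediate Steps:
$c{\left(N \right)} = \frac{1}{6}$
$V{\left(r \right)} = 0$
$q{\left(E \right)} = E \left(6 + E\right)$
$L{\left(a \right)} = \frac{1}{-2 + a}$ ($L{\left(a \right)} = \frac{1}{a - 2} = \frac{1}{-2 + a}$)
$q{\left(V{\left(m{\left(H,5 \right)} \right)} \right)} L{\left(c{\left(-3 \right)} \right)} = \frac{0 \left(6 + 0\right)}{-2 + \frac{1}{6}} = \frac{0 \cdot 6}{- \frac{11}{6}} = 0 \left(- \frac{6}{11}\right) = 0$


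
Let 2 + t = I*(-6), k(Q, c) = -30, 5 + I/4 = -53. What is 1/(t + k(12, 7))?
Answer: 1/1360 ≈ 0.00073529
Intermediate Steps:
I = -232 (I = -20 + 4*(-53) = -20 - 212 = -232)
t = 1390 (t = -2 - 232*(-6) = -2 + 1392 = 1390)
1/(t + k(12, 7)) = 1/(1390 - 30) = 1/1360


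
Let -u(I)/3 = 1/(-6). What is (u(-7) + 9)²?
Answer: 361/4 ≈ 90.250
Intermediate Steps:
u(I) = ½ (u(I) = -3/(-6) = -3*(-⅙) = ½)
(u(-7) + 9)² = (½ + 9)² = (19/2)² = 361/4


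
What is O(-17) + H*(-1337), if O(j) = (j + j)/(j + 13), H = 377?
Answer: -1008081/2 ≈ -5.0404e+5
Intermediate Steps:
O(j) = 2*j/(13 + j) (O(j) = (2*j)/(13 + j) = 2*j/(13 + j))
O(-17) + H*(-1337) = 2*(-17)/(13 - 17) + 377*(-1337) = 2*(-17)/(-4) - 504049 = 2*(-17)*(-1/4) - 504049 = 17/2 - 504049 = -1008081/2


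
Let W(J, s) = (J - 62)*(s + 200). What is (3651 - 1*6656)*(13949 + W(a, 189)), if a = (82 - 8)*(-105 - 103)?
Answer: 18022959285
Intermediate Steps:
a = -15392 (a = 74*(-208) = -15392)
W(J, s) = (-62 + J)*(200 + s)
(3651 - 1*6656)*(13949 + W(a, 189)) = (3651 - 1*6656)*(13949 + (-12400 - 62*189 + 200*(-15392) - 15392*189)) = (3651 - 6656)*(13949 + (-12400 - 11718 - 3078400 - 2909088)) = -3005*(13949 - 6011606) = -3005*(-5997657) = 18022959285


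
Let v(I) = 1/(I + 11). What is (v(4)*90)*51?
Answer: 306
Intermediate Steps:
v(I) = 1/(11 + I)
(v(4)*90)*51 = (90/(11 + 4))*51 = (90/15)*51 = ((1/15)*90)*51 = 6*51 = 306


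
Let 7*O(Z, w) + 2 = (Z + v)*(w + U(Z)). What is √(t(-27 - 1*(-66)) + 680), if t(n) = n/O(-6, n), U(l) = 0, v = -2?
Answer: √66959558/314 ≈ 26.060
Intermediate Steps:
O(Z, w) = -2/7 + w*(-2 + Z)/7 (O(Z, w) = -2/7 + ((Z - 2)*(w + 0))/7 = -2/7 + ((-2 + Z)*w)/7 = -2/7 + (w*(-2 + Z))/7 = -2/7 + w*(-2 + Z)/7)
t(n) = n/(-2/7 - 8*n/7) (t(n) = n/(-2/7 - 2*n/7 + (⅐)*(-6)*n) = n/(-2/7 - 2*n/7 - 6*n/7) = n/(-2/7 - 8*n/7))
√(t(-27 - 1*(-66)) + 680) = √(-7*(-27 - 1*(-66))/(2 + 8*(-27 - 1*(-66))) + 680) = √(-7*(-27 + 66)/(2 + 8*(-27 + 66)) + 680) = √(-7*39/(2 + 8*39) + 680) = √(-7*39/(2 + 312) + 680) = √(-7*39/314 + 680) = √(-7*39*1/314 + 680) = √(-273/314 + 680) = √(213247/314) = √66959558/314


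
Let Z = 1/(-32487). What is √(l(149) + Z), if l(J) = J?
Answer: √3209292606/4641 ≈ 12.207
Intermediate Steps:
Z = -1/32487 ≈ -3.0782e-5
√(l(149) + Z) = √(149 - 1/32487) = √(4840562/32487) = √3209292606/4641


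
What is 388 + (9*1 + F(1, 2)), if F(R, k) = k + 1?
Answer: 400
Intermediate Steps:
F(R, k) = 1 + k
388 + (9*1 + F(1, 2)) = 388 + (9*1 + (1 + 2)) = 388 + (9 + 3) = 388 + 12 = 400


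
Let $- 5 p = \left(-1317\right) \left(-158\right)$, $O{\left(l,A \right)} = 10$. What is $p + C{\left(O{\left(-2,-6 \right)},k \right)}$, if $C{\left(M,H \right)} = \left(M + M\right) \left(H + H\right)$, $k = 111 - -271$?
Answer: $- \frac{131686}{5} \approx -26337.0$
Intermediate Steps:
$k = 382$ ($k = 111 + 271 = 382$)
$p = - \frac{208086}{5}$ ($p = - \frac{\left(-1317\right) \left(-158\right)}{5} = \left(- \frac{1}{5}\right) 208086 = - \frac{208086}{5} \approx -41617.0$)
$C{\left(M,H \right)} = 4 H M$ ($C{\left(M,H \right)} = 2 M 2 H = 4 H M$)
$p + C{\left(O{\left(-2,-6 \right)},k \right)} = - \frac{208086}{5} + 4 \cdot 382 \cdot 10 = - \frac{208086}{5} + 15280 = - \frac{131686}{5}$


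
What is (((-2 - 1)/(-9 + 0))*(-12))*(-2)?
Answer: 8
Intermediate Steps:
(((-2 - 1)/(-9 + 0))*(-12))*(-2) = (-3/(-9)*(-12))*(-2) = (-3*(-1/9)*(-12))*(-2) = ((1/3)*(-12))*(-2) = -4*(-2) = 8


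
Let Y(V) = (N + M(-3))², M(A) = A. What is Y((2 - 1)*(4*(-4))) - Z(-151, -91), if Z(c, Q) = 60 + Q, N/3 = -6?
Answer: 472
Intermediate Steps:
N = -18 (N = 3*(-6) = -18)
Y(V) = 441 (Y(V) = (-18 - 3)² = (-21)² = 441)
Y((2 - 1)*(4*(-4))) - Z(-151, -91) = 441 - (60 - 91) = 441 - 1*(-31) = 441 + 31 = 472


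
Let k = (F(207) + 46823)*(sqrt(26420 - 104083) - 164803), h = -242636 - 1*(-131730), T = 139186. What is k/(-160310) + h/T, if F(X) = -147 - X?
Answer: 532950352962521/11156453830 - 46469*I*sqrt(77663)/160310 ≈ 47771.0 - 80.781*I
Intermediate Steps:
h = -110906 (h = -242636 + 131730 = -110906)
k = -7658230607 + 46469*I*sqrt(77663) (k = ((-147 - 1*207) + 46823)*(sqrt(26420 - 104083) - 164803) = ((-147 - 207) + 46823)*(sqrt(-77663) - 164803) = (-354 + 46823)*(I*sqrt(77663) - 164803) = 46469*(-164803 + I*sqrt(77663)) = -7658230607 + 46469*I*sqrt(77663) ≈ -7.6582e+9 + 1.295e+7*I)
k/(-160310) + h/T = (-7658230607 + 46469*I*sqrt(77663))/(-160310) - 110906/139186 = (-7658230607 + 46469*I*sqrt(77663))*(-1/160310) - 110906*1/139186 = (7658230607/160310 - 46469*I*sqrt(77663)/160310) - 55453/69593 = 532950352962521/11156453830 - 46469*I*sqrt(77663)/160310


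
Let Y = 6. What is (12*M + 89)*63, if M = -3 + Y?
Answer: 7875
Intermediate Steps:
M = 3 (M = -3 + 6 = 3)
(12*M + 89)*63 = (12*3 + 89)*63 = (36 + 89)*63 = 125*63 = 7875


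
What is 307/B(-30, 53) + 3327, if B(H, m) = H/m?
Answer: 83539/30 ≈ 2784.6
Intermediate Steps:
307/B(-30, 53) + 3327 = 307/((-30/53)) + 3327 = 307/((-30*1/53)) + 3327 = 307/(-30/53) + 3327 = 307*(-53/30) + 3327 = -16271/30 + 3327 = 83539/30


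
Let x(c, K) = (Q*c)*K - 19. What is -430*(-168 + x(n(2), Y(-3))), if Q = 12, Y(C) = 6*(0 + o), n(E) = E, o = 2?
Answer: -43430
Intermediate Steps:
Y(C) = 12 (Y(C) = 6*(0 + 2) = 6*2 = 12)
x(c, K) = -19 + 12*K*c (x(c, K) = (12*c)*K - 19 = 12*K*c - 19 = -19 + 12*K*c)
-430*(-168 + x(n(2), Y(-3))) = -430*(-168 + (-19 + 12*12*2)) = -430*(-168 + (-19 + 288)) = -430*(-168 + 269) = -430*101 = -43430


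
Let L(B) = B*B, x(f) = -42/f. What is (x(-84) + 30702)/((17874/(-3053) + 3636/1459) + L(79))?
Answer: 273517949435/55568954698 ≈ 4.9221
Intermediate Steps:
L(B) = B²
(x(-84) + 30702)/((17874/(-3053) + 3636/1459) + L(79)) = (-42/(-84) + 30702)/((17874/(-3053) + 3636/1459) + 79²) = (-42*(-1/84) + 30702)/((17874*(-1/3053) + 3636*(1/1459)) + 6241) = (½ + 30702)/((-17874/3053 + 3636/1459) + 6241) = 61405/(2*(-14977458/4454327 + 6241)) = 61405/(2*(27784477349/4454327)) = (61405/2)*(4454327/27784477349) = 273517949435/55568954698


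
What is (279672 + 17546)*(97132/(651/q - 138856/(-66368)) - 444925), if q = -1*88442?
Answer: -5326573531278758002/44990797 ≈ -1.1839e+11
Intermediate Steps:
q = -88442
(279672 + 17546)*(97132/(651/q - 138856/(-66368)) - 444925) = (279672 + 17546)*(97132/(651/(-88442) - 138856/(-66368)) - 444925) = 297218*(97132/(651*(-1/88442) - 138856*(-1/66368)) - 444925) = 297218*(97132/(-651/88442 + 1021/488) - 444925) = 297218*(97132/(44990797/21579848) - 444925) = 297218*(97132*(21579848/44990797) - 444925) = 297218*(2096093795936/44990797 - 444925) = 297218*(-17921436559289/44990797) = -5326573531278758002/44990797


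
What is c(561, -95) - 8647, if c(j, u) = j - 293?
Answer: -8379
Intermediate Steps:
c(j, u) = -293 + j
c(561, -95) - 8647 = (-293 + 561) - 8647 = 268 - 8647 = -8379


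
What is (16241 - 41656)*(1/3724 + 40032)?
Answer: -3788847080135/3724 ≈ -1.0174e+9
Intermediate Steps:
(16241 - 41656)*(1/3724 + 40032) = -25415*(1/3724 + 40032) = -25415*149079169/3724 = -3788847080135/3724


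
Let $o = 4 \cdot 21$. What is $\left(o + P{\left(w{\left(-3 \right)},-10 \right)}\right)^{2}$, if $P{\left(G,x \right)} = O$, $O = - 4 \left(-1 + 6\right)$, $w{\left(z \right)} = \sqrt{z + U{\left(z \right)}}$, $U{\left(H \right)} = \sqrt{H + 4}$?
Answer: $4096$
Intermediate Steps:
$o = 84$
$U{\left(H \right)} = \sqrt{4 + H}$
$w{\left(z \right)} = \sqrt{z + \sqrt{4 + z}}$
$O = -20$ ($O = \left(-4\right) 5 = -20$)
$P{\left(G,x \right)} = -20$
$\left(o + P{\left(w{\left(-3 \right)},-10 \right)}\right)^{2} = \left(84 - 20\right)^{2} = 64^{2} = 4096$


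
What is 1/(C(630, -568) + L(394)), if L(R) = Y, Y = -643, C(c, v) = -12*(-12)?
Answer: -1/499 ≈ -0.0020040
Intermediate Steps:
C(c, v) = 144
L(R) = -643
1/(C(630, -568) + L(394)) = 1/(144 - 643) = 1/(-499) = -1/499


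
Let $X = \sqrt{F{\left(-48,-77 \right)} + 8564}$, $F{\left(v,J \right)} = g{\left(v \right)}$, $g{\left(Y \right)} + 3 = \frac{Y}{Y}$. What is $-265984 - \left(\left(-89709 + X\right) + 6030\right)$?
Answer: $-182305 - \sqrt{8562} \approx -1.824 \cdot 10^{5}$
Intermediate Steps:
$g{\left(Y \right)} = -2$ ($g{\left(Y \right)} = -3 + \frac{Y}{Y} = -3 + 1 = -2$)
$F{\left(v,J \right)} = -2$
$X = \sqrt{8562}$ ($X = \sqrt{-2 + 8564} = \sqrt{8562} \approx 92.531$)
$-265984 - \left(\left(-89709 + X\right) + 6030\right) = -265984 - \left(\left(-89709 + \sqrt{8562}\right) + 6030\right) = -265984 - \left(-83679 + \sqrt{8562}\right) = -265984 + \left(83679 - \sqrt{8562}\right) = -182305 - \sqrt{8562}$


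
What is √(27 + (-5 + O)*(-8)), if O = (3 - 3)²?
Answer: √67 ≈ 8.1853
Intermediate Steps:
O = 0 (O = 0² = 0)
√(27 + (-5 + O)*(-8)) = √(27 + (-5 + 0)*(-8)) = √(27 - 5*(-8)) = √(27 + 40) = √67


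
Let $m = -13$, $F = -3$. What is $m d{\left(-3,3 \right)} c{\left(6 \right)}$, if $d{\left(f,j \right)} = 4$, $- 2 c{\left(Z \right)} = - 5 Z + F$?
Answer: $-858$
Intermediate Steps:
$c{\left(Z \right)} = \frac{3}{2} + \frac{5 Z}{2}$ ($c{\left(Z \right)} = - \frac{- 5 Z - 3}{2} = - \frac{-3 - 5 Z}{2} = \frac{3}{2} + \frac{5 Z}{2}$)
$m d{\left(-3,3 \right)} c{\left(6 \right)} = \left(-13\right) 4 \left(\frac{3}{2} + \frac{5}{2} \cdot 6\right) = - 52 \left(\frac{3}{2} + 15\right) = \left(-52\right) \frac{33}{2} = -858$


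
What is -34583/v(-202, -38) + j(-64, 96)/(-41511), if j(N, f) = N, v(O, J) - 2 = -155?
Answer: 478528235/2117061 ≈ 226.03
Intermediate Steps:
v(O, J) = -153 (v(O, J) = 2 - 155 = -153)
-34583/v(-202, -38) + j(-64, 96)/(-41511) = -34583/(-153) - 64/(-41511) = -34583*(-1/153) - 64*(-1/41511) = 34583/153 + 64/41511 = 478528235/2117061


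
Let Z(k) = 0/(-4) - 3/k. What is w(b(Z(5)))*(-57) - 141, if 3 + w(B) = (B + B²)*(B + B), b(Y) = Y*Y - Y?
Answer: -2748786/15625 ≈ -175.92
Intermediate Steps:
Z(k) = -3/k (Z(k) = 0*(-¼) - 3/k = 0 - 3/k = -3/k)
b(Y) = Y² - Y
w(B) = -3 + 2*B*(B + B²) (w(B) = -3 + (B + B²)*(B + B) = -3 + (B + B²)*(2*B) = -3 + 2*B*(B + B²))
w(b(Z(5)))*(-57) - 141 = (-3 + 2*((-3/5)*(-1 - 3/5))² + 2*((-3/5)*(-1 - 3/5))³)*(-57) - 141 = (-3 + 2*((-3*⅕)*(-1 - 3*⅕))² + 2*((-3*⅕)*(-1 - 3*⅕))³)*(-57) - 141 = (-3 + 2*(-3*(-1 - ⅗)/5)² + 2*(-3*(-1 - ⅗)/5)³)*(-57) - 141 = (-3 + 2*(-⅗*(-8/5))² + 2*(-⅗*(-8/5))³)*(-57) - 141 = (-3 + 2*(24/25)² + 2*(24/25)³)*(-57) - 141 = (-3 + 2*(576/625) + 2*(13824/15625))*(-57) - 141 = (-3 + 1152/625 + 27648/15625)*(-57) - 141 = (9573/15625)*(-57) - 141 = -545661/15625 - 141 = -2748786/15625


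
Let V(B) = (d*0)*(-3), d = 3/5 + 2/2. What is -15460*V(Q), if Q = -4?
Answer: 0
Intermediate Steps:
d = 8/5 (d = 3*(⅕) + 2*(½) = ⅗ + 1 = 8/5 ≈ 1.6000)
V(B) = 0 (V(B) = ((8/5)*0)*(-3) = 0*(-3) = 0)
-15460*V(Q) = -15460*0 = 0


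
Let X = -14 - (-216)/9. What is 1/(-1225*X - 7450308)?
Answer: -1/7462558 ≈ -1.3400e-7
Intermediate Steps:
X = 10 (X = -14 - (-216)/9 = -14 - 18*(-4/3) = -14 + 24 = 10)
1/(-1225*X - 7450308) = 1/(-1225*10 - 7450308) = 1/(-12250 - 7450308) = 1/(-7462558) = -1/7462558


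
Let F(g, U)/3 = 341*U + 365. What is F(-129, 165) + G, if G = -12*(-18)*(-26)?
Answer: 164274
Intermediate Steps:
F(g, U) = 1095 + 1023*U (F(g, U) = 3*(341*U + 365) = 3*(365 + 341*U) = 1095 + 1023*U)
G = -5616 (G = 216*(-26) = -5616)
F(-129, 165) + G = (1095 + 1023*165) - 5616 = (1095 + 168795) - 5616 = 169890 - 5616 = 164274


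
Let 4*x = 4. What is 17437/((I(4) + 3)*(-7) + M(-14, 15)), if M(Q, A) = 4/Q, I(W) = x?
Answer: -122059/198 ≈ -616.46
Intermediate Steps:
x = 1 (x = (¼)*4 = 1)
I(W) = 1
17437/((I(4) + 3)*(-7) + M(-14, 15)) = 17437/((1 + 3)*(-7) + 4/(-14)) = 17437/(4*(-7) + 4*(-1/14)) = 17437/(-28 - 2/7) = 17437/(-198/7) = -7/198*17437 = -122059/198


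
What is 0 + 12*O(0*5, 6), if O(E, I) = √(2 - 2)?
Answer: 0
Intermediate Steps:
O(E, I) = 0 (O(E, I) = √0 = 0)
0 + 12*O(0*5, 6) = 0 + 12*0 = 0 + 0 = 0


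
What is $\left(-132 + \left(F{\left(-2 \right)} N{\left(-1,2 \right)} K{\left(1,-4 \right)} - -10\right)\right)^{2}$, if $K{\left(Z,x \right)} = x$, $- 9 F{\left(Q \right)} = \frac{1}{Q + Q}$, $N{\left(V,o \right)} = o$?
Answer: $\frac{1210000}{81} \approx 14938.0$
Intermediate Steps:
$F{\left(Q \right)} = - \frac{1}{18 Q}$ ($F{\left(Q \right)} = - \frac{1}{9 \left(Q + Q\right)} = - \frac{1}{9 \cdot 2 Q} = - \frac{\frac{1}{2} \frac{1}{Q}}{9} = - \frac{1}{18 Q}$)
$\left(-132 + \left(F{\left(-2 \right)} N{\left(-1,2 \right)} K{\left(1,-4 \right)} - -10\right)\right)^{2} = \left(-132 + \left(- \frac{1}{18 \left(-2\right)} 2 \left(-4\right) - -10\right)\right)^{2} = \left(-132 + \left(\left(- \frac{1}{18}\right) \left(- \frac{1}{2}\right) 2 \left(-4\right) + 10\right)\right)^{2} = \left(-132 + \left(\frac{1}{36} \cdot 2 \left(-4\right) + 10\right)\right)^{2} = \left(-132 + \left(\frac{1}{18} \left(-4\right) + 10\right)\right)^{2} = \left(-132 + \left(- \frac{2}{9} + 10\right)\right)^{2} = \left(-132 + \frac{88}{9}\right)^{2} = \left(- \frac{1100}{9}\right)^{2} = \frac{1210000}{81}$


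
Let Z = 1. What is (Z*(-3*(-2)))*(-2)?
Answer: -12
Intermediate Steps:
(Z*(-3*(-2)))*(-2) = (1*(-3*(-2)))*(-2) = (1*6)*(-2) = 6*(-2) = -12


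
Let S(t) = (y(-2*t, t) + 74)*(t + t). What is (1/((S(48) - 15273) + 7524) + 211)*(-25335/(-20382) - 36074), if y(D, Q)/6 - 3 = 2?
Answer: -57787750185623/7592295 ≈ -7.6114e+6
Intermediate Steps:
y(D, Q) = 30 (y(D, Q) = 18 + 6*2 = 18 + 12 = 30)
S(t) = 208*t (S(t) = (30 + 74)*(t + t) = 104*(2*t) = 208*t)
(1/((S(48) - 15273) + 7524) + 211)*(-25335/(-20382) - 36074) = (1/((208*48 - 15273) + 7524) + 211)*(-25335/(-20382) - 36074) = (1/((9984 - 15273) + 7524) + 211)*(-25335*(-1/20382) - 36074) = (1/(-5289 + 7524) + 211)*(8445/6794 - 36074) = (1/2235 + 211)*(-245078311/6794) = (471586/2235)*(-245078311/6794) = -57787750185623/7592295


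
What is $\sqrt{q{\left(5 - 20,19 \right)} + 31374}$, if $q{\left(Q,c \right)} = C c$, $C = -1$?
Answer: $\sqrt{31355} \approx 177.07$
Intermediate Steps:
$q{\left(Q,c \right)} = - c$
$\sqrt{q{\left(5 - 20,19 \right)} + 31374} = \sqrt{\left(-1\right) 19 + 31374} = \sqrt{-19 + 31374} = \sqrt{31355}$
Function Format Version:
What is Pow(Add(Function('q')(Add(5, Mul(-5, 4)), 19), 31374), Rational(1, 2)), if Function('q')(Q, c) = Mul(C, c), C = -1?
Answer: Pow(31355, Rational(1, 2)) ≈ 177.07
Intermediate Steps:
Function('q')(Q, c) = Mul(-1, c)
Pow(Add(Function('q')(Add(5, Mul(-5, 4)), 19), 31374), Rational(1, 2)) = Pow(Add(Mul(-1, 19), 31374), Rational(1, 2)) = Pow(Add(-19, 31374), Rational(1, 2)) = Pow(31355, Rational(1, 2))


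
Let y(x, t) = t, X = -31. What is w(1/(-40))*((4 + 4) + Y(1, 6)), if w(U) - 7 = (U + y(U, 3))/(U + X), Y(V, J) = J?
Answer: 7056/73 ≈ 96.657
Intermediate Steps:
w(U) = 7 + (3 + U)/(-31 + U) (w(U) = 7 + (U + 3)/(U - 31) = 7 + (3 + U)/(-31 + U))
w(1/(-40))*((4 + 4) + Y(1, 6)) = (2*(-107 + 4/(-40))/(-31 + 1/(-40)))*((4 + 4) + 6) = (2*(-107 + 4*(-1/40))/(-31 - 1/40))*(8 + 6) = (2*(-107 - 1/10)/(-1241/40))*14 = (2*(-40/1241)*(-1071/10))*14 = (504/73)*14 = 7056/73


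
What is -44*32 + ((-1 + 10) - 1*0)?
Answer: -1399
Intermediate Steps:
-44*32 + ((-1 + 10) - 1*0) = -1408 + (9 + 0) = -1408 + 9 = -1399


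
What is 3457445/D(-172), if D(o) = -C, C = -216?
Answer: 3457445/216 ≈ 16007.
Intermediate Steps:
D(o) = 216 (D(o) = -1*(-216) = 216)
3457445/D(-172) = 3457445/216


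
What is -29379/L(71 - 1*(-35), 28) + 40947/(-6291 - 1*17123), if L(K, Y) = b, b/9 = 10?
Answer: -57630428/175605 ≈ -328.18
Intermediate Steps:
b = 90 (b = 9*10 = 90)
L(K, Y) = 90
-29379/L(71 - 1*(-35), 28) + 40947/(-6291 - 1*17123) = -29379/90 + 40947/(-6291 - 1*17123) = -29379*1/90 + 40947/(-6291 - 17123) = -9793/30 + 40947/(-23414) = -9793/30 + 40947*(-1/23414) = -9793/30 - 40947/23414 = -57630428/175605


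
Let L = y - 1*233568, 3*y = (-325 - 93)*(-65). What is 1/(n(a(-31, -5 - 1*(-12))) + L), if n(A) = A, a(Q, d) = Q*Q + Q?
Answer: -3/670744 ≈ -4.4726e-6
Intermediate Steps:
a(Q, d) = Q + Q² (a(Q, d) = Q² + Q = Q + Q²)
y = 27170/3 (y = ((-325 - 93)*(-65))/3 = (-418*(-65))/3 = (⅓)*27170 = 27170/3 ≈ 9056.7)
L = -673534/3 (L = 27170/3 - 1*233568 = 27170/3 - 233568 = -673534/3 ≈ -2.2451e+5)
1/(n(a(-31, -5 - 1*(-12))) + L) = 1/(-31*(1 - 31) - 673534/3) = 1/(-31*(-30) - 673534/3) = 1/(930 - 673534/3) = 1/(-670744/3) = -3/670744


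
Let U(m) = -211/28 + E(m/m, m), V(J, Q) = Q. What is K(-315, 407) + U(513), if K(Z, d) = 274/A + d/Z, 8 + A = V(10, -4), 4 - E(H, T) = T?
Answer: -97319/180 ≈ -540.66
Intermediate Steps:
E(H, T) = 4 - T
A = -12 (A = -8 - 4 = -12)
K(Z, d) = -137/6 + d/Z (K(Z, d) = 274/(-12) + d/Z = 274*(-1/12) + d/Z = -137/6 + d/Z)
U(m) = -99/28 - m (U(m) = -211/28 + (4 - m) = -99/28 - m)
K(-315, 407) + U(513) = (-137/6 + 407/(-315)) + (-99/28 - 1*513) = (-137/6 + 407*(-1/315)) + (-99/28 - 513) = (-137/6 - 407/315) - 14463/28 = -15199/630 - 14463/28 = -97319/180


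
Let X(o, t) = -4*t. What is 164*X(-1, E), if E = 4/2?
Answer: -1312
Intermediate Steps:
E = 2 (E = 4*(½) = 2)
164*X(-1, E) = 164*(-4*2) = 164*(-8) = -1312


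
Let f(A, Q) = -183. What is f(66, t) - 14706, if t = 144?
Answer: -14889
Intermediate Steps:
f(66, t) - 14706 = -183 - 14706 = -14889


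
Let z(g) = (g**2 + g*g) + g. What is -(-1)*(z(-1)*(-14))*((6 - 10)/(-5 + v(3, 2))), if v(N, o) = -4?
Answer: -56/9 ≈ -6.2222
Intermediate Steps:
z(g) = g + 2*g**2 (z(g) = (g**2 + g**2) + g = 2*g**2 + g = g + 2*g**2)
-(-1)*(z(-1)*(-14))*((6 - 10)/(-5 + v(3, 2))) = -(-1)*(-(1 + 2*(-1))*(-14))*((6 - 10)/(-5 - 4)) = -(-1)*(-(1 - 2)*(-14))*(-4/(-9)) = -(-1)*(-1*(-1)*(-14))*(-4*(-1/9)) = -(-1)*(1*(-14))*(4/9) = -(-1)*(-14*4/9) = -(-1)*(-56)/9 = -1*56/9 = -56/9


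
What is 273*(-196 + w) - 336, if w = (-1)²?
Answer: -53571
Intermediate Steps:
w = 1
273*(-196 + w) - 336 = 273*(-196 + 1) - 336 = 273*(-195) - 336 = -53235 - 336 = -53571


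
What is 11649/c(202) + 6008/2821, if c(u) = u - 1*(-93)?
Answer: 34634189/832195 ≈ 41.618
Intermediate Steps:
c(u) = 93 + u (c(u) = u + 93 = 93 + u)
11649/c(202) + 6008/2821 = 11649/(93 + 202) + 6008/2821 = 11649/295 + 6008*(1/2821) = 11649*(1/295) + 6008/2821 = 11649/295 + 6008/2821 = 34634189/832195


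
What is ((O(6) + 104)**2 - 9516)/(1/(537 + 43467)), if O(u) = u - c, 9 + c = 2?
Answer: 183628692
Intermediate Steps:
c = -7 (c = -9 + 2 = -7)
O(u) = 7 + u (O(u) = u - 1*(-7) = u + 7 = 7 + u)
((O(6) + 104)**2 - 9516)/(1/(537 + 43467)) = (((7 + 6) + 104)**2 - 9516)/(1/(537 + 43467)) = ((13 + 104)**2 - 9516)/(1/44004) = (117**2 - 9516)/(1/44004) = (13689 - 9516)*44004 = 4173*44004 = 183628692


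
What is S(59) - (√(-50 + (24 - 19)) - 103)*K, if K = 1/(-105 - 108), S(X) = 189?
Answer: 40154/213 + I*√5/71 ≈ 188.52 + 0.031494*I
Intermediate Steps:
K = -1/213 (K = 1/(-213) = -1/213 ≈ -0.0046948)
S(59) - (√(-50 + (24 - 19)) - 103)*K = 189 - (√(-50 + (24 - 19)) - 103)*(-1)/213 = 189 - (√(-50 + 5) - 103)*(-1)/213 = 189 - (√(-45) - 103)*(-1)/213 = 189 - (3*I*√5 - 103)*(-1)/213 = 189 - (-103 + 3*I*√5)*(-1)/213 = 189 - (103/213 - I*√5/71) = 189 + (-103/213 + I*√5/71) = 40154/213 + I*√5/71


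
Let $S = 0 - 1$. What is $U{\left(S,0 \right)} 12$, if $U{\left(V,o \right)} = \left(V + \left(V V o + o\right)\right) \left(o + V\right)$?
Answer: $12$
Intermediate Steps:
$S = -1$ ($S = 0 - 1 = -1$)
$U{\left(V,o \right)} = \left(V + o\right) \left(V + o + o V^{2}\right)$ ($U{\left(V,o \right)} = \left(V + \left(V^{2} o + o\right)\right) \left(V + o\right) = \left(V + \left(o V^{2} + o\right)\right) \left(V + o\right) = \left(V + \left(o + o V^{2}\right)\right) \left(V + o\right) = \left(V + o + o V^{2}\right) \left(V + o\right) = \left(V + o\right) \left(V + o + o V^{2}\right)$)
$U{\left(S,0 \right)} 12 = \left(\left(-1\right)^{2} + 0^{2} + 0 \left(-1\right)^{3} + \left(-1\right)^{2} \cdot 0^{2} + 2 \left(-1\right) 0\right) 12 = \left(1 + 0 + 0 \left(-1\right) + 1 \cdot 0 + 0\right) 12 = \left(1 + 0 + 0 + 0 + 0\right) 12 = 1 \cdot 12 = 12$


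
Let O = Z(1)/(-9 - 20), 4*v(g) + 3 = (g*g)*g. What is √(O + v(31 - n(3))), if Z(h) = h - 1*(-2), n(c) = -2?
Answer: 3*√3357794/58 ≈ 94.781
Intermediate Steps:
v(g) = -¾ + g³/4 (v(g) = -¾ + ((g*g)*g)/4 = -¾ + (g²*g)/4 = -¾ + g³/4)
Z(h) = 2 + h (Z(h) = h + 2 = 2 + h)
O = -3/29 (O = (2 + 1)/(-9 - 20) = 3/(-29) = -1/29*3 = -3/29 ≈ -0.10345)
√(O + v(31 - n(3))) = √(-3/29 + (-¾ + (31 - 1*(-2))³/4)) = √(-3/29 + (-¾ + (31 + 2)³/4)) = √(-3/29 + (-¾ + (¼)*33³)) = √(-3/29 + (-¾ + (¼)*35937)) = √(-3/29 + (-¾ + 35937/4)) = √(-3/29 + 17967/2) = √(521037/58) = 3*√3357794/58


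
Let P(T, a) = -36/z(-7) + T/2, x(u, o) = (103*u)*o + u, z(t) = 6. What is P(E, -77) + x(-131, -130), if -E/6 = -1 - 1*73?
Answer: 1754175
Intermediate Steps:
E = 444 (E = -6*(-1 - 1*73) = -6*(-1 - 73) = -6*(-74) = 444)
x(u, o) = u + 103*o*u (x(u, o) = 103*o*u + u = u + 103*o*u)
P(T, a) = -6 + T/2 (P(T, a) = -36/6 + T/2 = -36*1/6 + T*(1/2) = -6 + T/2)
P(E, -77) + x(-131, -130) = (-6 + (1/2)*444) - 131*(1 + 103*(-130)) = (-6 + 222) - 131*(1 - 13390) = 216 - 131*(-13389) = 216 + 1753959 = 1754175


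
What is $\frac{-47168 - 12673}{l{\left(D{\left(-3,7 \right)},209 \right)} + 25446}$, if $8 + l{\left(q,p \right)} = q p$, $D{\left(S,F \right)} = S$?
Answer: $- \frac{59841}{24811} \approx -2.4119$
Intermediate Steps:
$l{\left(q,p \right)} = -8 + p q$ ($l{\left(q,p \right)} = -8 + q p = -8 + p q$)
$\frac{-47168 - 12673}{l{\left(D{\left(-3,7 \right)},209 \right)} + 25446} = \frac{-47168 - 12673}{\left(-8 + 209 \left(-3\right)\right) + 25446} = - \frac{59841}{\left(-8 - 627\right) + 25446} = - \frac{59841}{-635 + 25446} = - \frac{59841}{24811}$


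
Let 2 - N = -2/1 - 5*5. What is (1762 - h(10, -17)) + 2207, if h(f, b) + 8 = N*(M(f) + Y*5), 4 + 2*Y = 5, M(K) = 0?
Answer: 7809/2 ≈ 3904.5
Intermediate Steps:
Y = ½ (Y = -2 + (½)*5 = -2 + 5/2 = ½ ≈ 0.50000)
N = 29 (N = 2 - (-2/1 - 5*5) = 2 - (-2*1 - 25) = 2 - (-2 - 25) = 2 - 1*(-27) = 2 + 27 = 29)
h(f, b) = 129/2 (h(f, b) = -8 + 29*(0 + (½)*5) = -8 + 29*(0 + 5/2) = -8 + 29*(5/2) = -8 + 145/2 = 129/2)
(1762 - h(10, -17)) + 2207 = (1762 - 1*129/2) + 2207 = (1762 - 129/2) + 2207 = 3395/2 + 2207 = 7809/2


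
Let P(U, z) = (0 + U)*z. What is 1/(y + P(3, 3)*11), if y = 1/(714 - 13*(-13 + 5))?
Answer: 818/80983 ≈ 0.010101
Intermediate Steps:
P(U, z) = U*z
y = 1/818 (y = 1/(714 - 13*(-8)) = 1/(714 + 104) = 1/818 ≈ 0.0012225)
1/(y + P(3, 3)*11) = 1/(1/818 + (3*3)*11) = 1/(1/818 + 9*11) = 1/(1/818 + 99) = 1/(80983/818) = 818/80983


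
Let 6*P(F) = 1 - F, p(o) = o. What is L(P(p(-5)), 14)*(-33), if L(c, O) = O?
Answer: -462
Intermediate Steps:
P(F) = 1/6 - F/6 (P(F) = (1 - F)/6 = 1/6 - F/6)
L(P(p(-5)), 14)*(-33) = 14*(-33) = -462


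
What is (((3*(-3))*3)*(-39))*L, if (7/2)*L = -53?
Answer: -111618/7 ≈ -15945.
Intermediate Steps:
L = -106/7 (L = (2/7)*(-53) = -106/7 ≈ -15.143)
(((3*(-3))*3)*(-39))*L = (((3*(-3))*3)*(-39))*(-106/7) = (-9*3*(-39))*(-106/7) = -27*(-39)*(-106/7) = 1053*(-106/7) = -111618/7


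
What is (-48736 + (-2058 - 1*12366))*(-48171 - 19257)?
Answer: 4258752480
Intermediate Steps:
(-48736 + (-2058 - 1*12366))*(-48171 - 19257) = (-48736 + (-2058 - 12366))*(-67428) = (-48736 - 14424)*(-67428) = -63160*(-67428) = 4258752480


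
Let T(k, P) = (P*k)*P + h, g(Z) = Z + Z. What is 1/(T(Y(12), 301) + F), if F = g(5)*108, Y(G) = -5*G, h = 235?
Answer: -1/5434745 ≈ -1.8400e-7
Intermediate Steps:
g(Z) = 2*Z
T(k, P) = 235 + k*P² (T(k, P) = (P*k)*P + 235 = k*P² + 235 = 235 + k*P²)
F = 1080 (F = (2*5)*108 = 10*108 = 1080)
1/(T(Y(12), 301) + F) = 1/((235 - 5*12*301²) + 1080) = 1/((235 - 60*90601) + 1080) = 1/((235 - 5436060) + 1080) = 1/(-5435825 + 1080) = 1/(-5434745) = -1/5434745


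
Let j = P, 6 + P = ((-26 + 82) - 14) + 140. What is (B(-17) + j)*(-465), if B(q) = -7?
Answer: -78585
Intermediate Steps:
P = 176 (P = -6 + (((-26 + 82) - 14) + 140) = -6 + ((56 - 14) + 140) = -6 + (42 + 140) = -6 + 182 = 176)
j = 176
(B(-17) + j)*(-465) = (-7 + 176)*(-465) = 169*(-465) = -78585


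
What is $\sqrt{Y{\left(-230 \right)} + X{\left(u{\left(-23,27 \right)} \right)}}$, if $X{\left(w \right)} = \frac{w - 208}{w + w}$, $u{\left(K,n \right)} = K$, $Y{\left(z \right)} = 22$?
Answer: $\frac{\sqrt{57178}}{46} \approx 5.1982$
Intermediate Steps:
$X{\left(w \right)} = \frac{-208 + w}{2 w}$
$\sqrt{Y{\left(-230 \right)} + X{\left(u{\left(-23,27 \right)} \right)}} = \sqrt{22 + \frac{-208 - 23}{2 \left(-23\right)}} = \sqrt{22 + \frac{1}{2} \left(- \frac{1}{23}\right) \left(-231\right)} = \sqrt{22 + \frac{231}{46}} = \sqrt{\frac{1243}{46}} = \frac{\sqrt{57178}}{46}$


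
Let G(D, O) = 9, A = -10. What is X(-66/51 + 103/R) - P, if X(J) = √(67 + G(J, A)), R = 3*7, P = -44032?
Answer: 44032 + 2*√19 ≈ 44041.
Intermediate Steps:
R = 21
X(J) = 2*√19 (X(J) = √(67 + 9) = √76 = 2*√19)
X(-66/51 + 103/R) - P = 2*√19 - 1*(-44032) = 2*√19 + 44032 = 44032 + 2*√19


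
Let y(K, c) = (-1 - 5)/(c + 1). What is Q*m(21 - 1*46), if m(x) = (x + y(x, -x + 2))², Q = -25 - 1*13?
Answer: -2367571/98 ≈ -24159.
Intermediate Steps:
Q = -38 (Q = -25 - 13 = -38)
y(K, c) = -6/(1 + c)
m(x) = (x - 6/(3 - x))² (m(x) = (x - 6/(1 + (-x + 2)))² = (x - 6/(1 + (2 - x)))² = (x - 6/(3 - x))²)
Q*m(21 - 1*46) = -38*((21 - 1*46) + 6/(-3 + (21 - 1*46)))² = -38*((21 - 46) + 6/(-3 + (21 - 46)))² = -38*(-25 + 6/(-3 - 25))² = -38*(-25 + 6/(-28))² = -38*(-25 + 6*(-1/28))² = -38*(-25 - 3/14)² = -38*(-353/14)² = -38*124609/196 = -2367571/98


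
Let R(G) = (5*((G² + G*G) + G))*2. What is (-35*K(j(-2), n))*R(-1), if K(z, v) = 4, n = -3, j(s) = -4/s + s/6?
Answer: -1400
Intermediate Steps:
j(s) = -4/s + s/6 (j(s) = -4/s + s*(⅙) = -4/s + s/6)
R(G) = 10*G + 20*G² (R(G) = (5*((G² + G²) + G))*2 = (5*(2*G² + G))*2 = (5*(G + 2*G²))*2 = (5*G + 10*G²)*2 = 10*G + 20*G²)
(-35*K(j(-2), n))*R(-1) = (-35*4)*(10*(-1)*(1 + 2*(-1))) = -1400*(-1)*(1 - 2) = -1400*(-1)*(-1) = -140*10 = -1400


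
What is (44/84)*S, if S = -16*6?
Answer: -352/7 ≈ -50.286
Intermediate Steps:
S = -96
(44/84)*S = (44/84)*(-96) = (44*(1/84))*(-96) = (11/21)*(-96) = -352/7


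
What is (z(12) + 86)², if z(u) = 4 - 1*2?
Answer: 7744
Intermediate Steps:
z(u) = 2 (z(u) = 4 - 2 = 2)
(z(12) + 86)² = (2 + 86)² = 88² = 7744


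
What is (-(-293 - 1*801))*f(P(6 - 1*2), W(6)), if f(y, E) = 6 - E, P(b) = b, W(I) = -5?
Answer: 12034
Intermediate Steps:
(-(-293 - 1*801))*f(P(6 - 1*2), W(6)) = (-(-293 - 1*801))*(6 - 1*(-5)) = (-(-293 - 801))*(6 + 5) = -1*(-1094)*11 = 1094*11 = 12034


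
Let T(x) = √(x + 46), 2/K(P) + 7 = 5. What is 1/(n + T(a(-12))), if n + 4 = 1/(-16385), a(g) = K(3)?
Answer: 357963095/2595149148 + 268468225*√5/2595149148 ≈ 0.36926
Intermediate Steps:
K(P) = -1 (K(P) = 2/(-7 + 5) = 2/(-2) = 2*(-½) = -1)
a(g) = -1
T(x) = √(46 + x)
n = -65541/16385 (n = -4 + 1/(-16385) = -4 - 1/16385 = -65541/16385 ≈ -4.0001)
1/(n + T(a(-12))) = 1/(-65541/16385 + √(46 - 1)) = 1/(-65541/16385 + √45) = 1/(-65541/16385 + 3*√5)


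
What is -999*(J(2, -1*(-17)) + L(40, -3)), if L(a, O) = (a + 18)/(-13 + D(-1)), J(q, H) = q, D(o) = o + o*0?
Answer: 14985/7 ≈ 2140.7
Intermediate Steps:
D(o) = o (D(o) = o + 0 = o)
L(a, O) = -9/7 - a/14 (L(a, O) = (a + 18)/(-13 - 1) = (18 + a)/(-14) = (18 + a)*(-1/14) = -9/7 - a/14)
-999*(J(2, -1*(-17)) + L(40, -3)) = -999*(2 + (-9/7 - 1/14*40)) = -999*(2 + (-9/7 - 20/7)) = -999*(2 - 29/7) = -999*(-15/7) = 14985/7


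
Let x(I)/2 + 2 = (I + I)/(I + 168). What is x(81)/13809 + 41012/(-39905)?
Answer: -47014719484/45736996035 ≈ -1.0279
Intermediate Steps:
x(I) = -4 + 4*I/(168 + I) (x(I) = -4 + 2*((I + I)/(I + 168)) = -4 + 2*((2*I)/(168 + I)) = -4 + 2*(2*I/(168 + I)) = -4 + 4*I/(168 + I))
x(81)/13809 + 41012/(-39905) = -672/(168 + 81)/13809 + 41012/(-39905) = -672/249*(1/13809) + 41012*(-1/39905) = -672*1/249*(1/13809) - 41012/39905 = -224/83*1/13809 - 41012/39905 = -224/1146147 - 41012/39905 = -47014719484/45736996035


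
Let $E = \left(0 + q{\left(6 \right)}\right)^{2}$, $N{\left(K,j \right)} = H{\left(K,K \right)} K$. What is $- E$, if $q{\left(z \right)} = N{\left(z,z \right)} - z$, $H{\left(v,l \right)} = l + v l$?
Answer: $-60516$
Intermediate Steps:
$H{\left(v,l \right)} = l + l v$
$N{\left(K,j \right)} = K^{2} \left(1 + K\right)$ ($N{\left(K,j \right)} = K \left(1 + K\right) K = K^{2} \left(1 + K\right)$)
$q{\left(z \right)} = - z + z^{2} \left(1 + z\right)$ ($q{\left(z \right)} = z^{2} \left(1 + z\right) - z = - z + z^{2} \left(1 + z\right)$)
$E = 60516$ ($E = \left(0 + 6 \left(-1 + 6 \left(1 + 6\right)\right)\right)^{2} = \left(0 + 6 \left(-1 + 6 \cdot 7\right)\right)^{2} = \left(0 + 6 \left(-1 + 42\right)\right)^{2} = \left(0 + 6 \cdot 41\right)^{2} = \left(0 + 246\right)^{2} = 246^{2} = 60516$)
$- E = \left(-1\right) 60516 = -60516$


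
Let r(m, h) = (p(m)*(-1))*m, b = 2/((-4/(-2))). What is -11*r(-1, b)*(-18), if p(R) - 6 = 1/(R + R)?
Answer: 1089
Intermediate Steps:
p(R) = 6 + 1/(2*R) (p(R) = 6 + 1/(R + R) = 6 + 1/(2*R))
b = 1 (b = 2/((-4*(-1/2))) = 2/2 = 2*(1/2) = 1)
r(m, h) = m*(-6 - 1/(2*m)) (r(m, h) = ((6 + 1/(2*m))*(-1))*m = (-6 - 1/(2*m))*m = m*(-6 - 1/(2*m)))
-11*r(-1, b)*(-18) = -11*(-1/2 - 6*(-1))*(-18) = -11*(-1/2 + 6)*(-18) = -11*11/2*(-18) = -121/2*(-18) = 1089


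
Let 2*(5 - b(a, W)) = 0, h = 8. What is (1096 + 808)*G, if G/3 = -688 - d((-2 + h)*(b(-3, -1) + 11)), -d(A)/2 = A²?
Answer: 101353728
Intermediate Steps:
b(a, W) = 5 (b(a, W) = 5 - ½*0 = 5 + 0 = 5)
d(A) = -2*A²
G = 53232 (G = 3*(-688 - (-2)*((-2 + 8)*(5 + 11))²) = 3*(-688 - (-2)*(6*16)²) = 3*(-688 - (-2)*96²) = 3*(-688 - (-2)*9216) = 3*(-688 - 1*(-18432)) = 3*(-688 + 18432) = 3*17744 = 53232)
(1096 + 808)*G = (1096 + 808)*53232 = 1904*53232 = 101353728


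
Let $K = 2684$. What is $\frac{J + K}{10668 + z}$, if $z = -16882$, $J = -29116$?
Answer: $\frac{13216}{3107} \approx 4.2536$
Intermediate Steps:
$\frac{J + K}{10668 + z} = \frac{-29116 + 2684}{10668 - 16882} = - \frac{26432}{-6214} = \left(-26432\right) \left(- \frac{1}{6214}\right) = \frac{13216}{3107}$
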